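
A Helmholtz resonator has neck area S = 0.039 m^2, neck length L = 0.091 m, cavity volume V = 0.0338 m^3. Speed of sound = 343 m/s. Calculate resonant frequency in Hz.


Given values:
  S = 0.039 m^2, L = 0.091 m, V = 0.0338 m^3, c = 343 m/s
Formula: f = (c / (2*pi)) * sqrt(S / (V * L))
Compute V * L = 0.0338 * 0.091 = 0.0030758
Compute S / (V * L) = 0.039 / 0.0030758 = 12.6796
Compute sqrt(12.6796) = 3.560843
Compute c / (2*pi) = 343 / 6.283185 = 54.590148
f = 54.590148 * 3.560843 = 194.39

194.39 Hz


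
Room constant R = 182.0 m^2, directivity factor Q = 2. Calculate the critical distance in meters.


Given values:
  R = 182.0 m^2, Q = 2
Formula: d_c = 0.141 * sqrt(Q * R)
Compute Q * R = 2 * 182.0 = 364.0
Compute sqrt(364.0) = 19.0788
d_c = 0.141 * 19.0788 = 2.69

2.69 m


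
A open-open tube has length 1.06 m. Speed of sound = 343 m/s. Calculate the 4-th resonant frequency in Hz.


Given values:
  Tube type: open-open, L = 1.06 m, c = 343 m/s, n = 4
Formula: f_n = n * c / (2 * L)
Compute 2 * L = 2 * 1.06 = 2.12
f = 4 * 343 / 2.12
f = 647.17

647.17 Hz


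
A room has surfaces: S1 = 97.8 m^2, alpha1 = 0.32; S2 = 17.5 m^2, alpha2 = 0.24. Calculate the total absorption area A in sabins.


Given surfaces:
  Surface 1: 97.8 * 0.32 = 31.296
  Surface 2: 17.5 * 0.24 = 4.2
Formula: A = sum(Si * alpha_i)
A = 31.296 + 4.2
A = 35.5

35.5 sabins


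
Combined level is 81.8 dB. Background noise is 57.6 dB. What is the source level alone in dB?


Given values:
  L_total = 81.8 dB, L_bg = 57.6 dB
Formula: L_source = 10 * log10(10^(L_total/10) - 10^(L_bg/10))
Convert to linear:
  10^(81.8/10) = 151356124.8436
  10^(57.6/10) = 575439.9373
Difference: 151356124.8436 - 575439.9373 = 150780684.9063
L_source = 10 * log10(150780684.9063) = 81.78

81.78 dB


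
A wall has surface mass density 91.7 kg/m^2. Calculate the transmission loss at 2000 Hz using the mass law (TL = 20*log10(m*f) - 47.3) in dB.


Given values:
  m = 91.7 kg/m^2, f = 2000 Hz
Formula: TL = 20 * log10(m * f) - 47.3
Compute m * f = 91.7 * 2000 = 183400.0
Compute log10(183400.0) = 5.263399
Compute 20 * 5.263399 = 105.268
TL = 105.268 - 47.3 = 57.97

57.97 dB


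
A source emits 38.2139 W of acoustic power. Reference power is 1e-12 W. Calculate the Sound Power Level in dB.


Given values:
  W = 38.2139 W
  W_ref = 1e-12 W
Formula: SWL = 10 * log10(W / W_ref)
Compute ratio: W / W_ref = 38213900000000
Compute log10: log10(38213900000000) = 13.582221
Multiply: SWL = 10 * 13.582221 = 135.82

135.82 dB


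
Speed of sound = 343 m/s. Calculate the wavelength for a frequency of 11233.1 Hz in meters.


Given values:
  c = 343 m/s, f = 11233.1 Hz
Formula: lambda = c / f
lambda = 343 / 11233.1
lambda = 0.0305

0.0305 m


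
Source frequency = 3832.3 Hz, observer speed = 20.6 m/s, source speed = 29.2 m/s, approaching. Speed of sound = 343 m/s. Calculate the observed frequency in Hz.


Given values:
  f_s = 3832.3 Hz, v_o = 20.6 m/s, v_s = 29.2 m/s
  Direction: approaching
Formula: f_o = f_s * (c + v_o) / (c - v_s)
Numerator: c + v_o = 343 + 20.6 = 363.6
Denominator: c - v_s = 343 - 29.2 = 313.8
f_o = 3832.3 * 363.6 / 313.8 = 4440.49

4440.49 Hz


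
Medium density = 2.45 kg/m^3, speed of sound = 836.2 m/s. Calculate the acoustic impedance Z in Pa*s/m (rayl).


Given values:
  rho = 2.45 kg/m^3
  c = 836.2 m/s
Formula: Z = rho * c
Z = 2.45 * 836.2
Z = 2048.69

2048.69 rayl


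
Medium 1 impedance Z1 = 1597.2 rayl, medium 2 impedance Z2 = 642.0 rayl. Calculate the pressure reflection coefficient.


Given values:
  Z1 = 1597.2 rayl, Z2 = 642.0 rayl
Formula: R = (Z2 - Z1) / (Z2 + Z1)
Numerator: Z2 - Z1 = 642.0 - 1597.2 = -955.2
Denominator: Z2 + Z1 = 642.0 + 1597.2 = 2239.2
R = -955.2 / 2239.2 = -0.4266

-0.4266


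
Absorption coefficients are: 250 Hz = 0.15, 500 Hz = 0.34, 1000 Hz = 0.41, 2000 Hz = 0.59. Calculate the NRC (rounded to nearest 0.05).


Given values:
  a_250 = 0.15, a_500 = 0.34
  a_1000 = 0.41, a_2000 = 0.59
Formula: NRC = (a250 + a500 + a1000 + a2000) / 4
Sum = 0.15 + 0.34 + 0.41 + 0.59 = 1.49
NRC = 1.49 / 4 = 0.3725
Rounded to nearest 0.05: 0.35

0.35


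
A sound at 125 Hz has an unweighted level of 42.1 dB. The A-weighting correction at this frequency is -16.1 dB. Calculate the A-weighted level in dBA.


Given values:
  SPL = 42.1 dB
  A-weighting at 125 Hz = -16.1 dB
Formula: L_A = SPL + A_weight
L_A = 42.1 + (-16.1)
L_A = 26.0

26.0 dBA


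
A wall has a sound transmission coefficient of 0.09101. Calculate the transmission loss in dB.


Given values:
  tau = 0.09101
Formula: TL = 10 * log10(1 / tau)
Compute 1 / tau = 1 / 0.09101 = 10.9878
Compute log10(10.9878) = 1.040911
TL = 10 * 1.040911 = 10.41

10.41 dB


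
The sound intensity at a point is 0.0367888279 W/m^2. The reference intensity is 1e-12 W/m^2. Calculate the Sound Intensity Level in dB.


Given values:
  I = 0.0367888279 W/m^2
  I_ref = 1e-12 W/m^2
Formula: SIL = 10 * log10(I / I_ref)
Compute ratio: I / I_ref = 36788827900
Compute log10: log10(36788827900) = 10.565716
Multiply: SIL = 10 * 10.565716 = 105.66

105.66 dB


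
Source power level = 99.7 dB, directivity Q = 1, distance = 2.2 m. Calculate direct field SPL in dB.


Given values:
  Lw = 99.7 dB, Q = 1, r = 2.2 m
Formula: SPL = Lw + 10 * log10(Q / (4 * pi * r^2))
Compute 4 * pi * r^2 = 4 * pi * 2.2^2 = 60.8212
Compute Q / denom = 1 / 60.8212 = 0.01644164
Compute 10 * log10(0.01644164) = -17.8405
SPL = 99.7 + (-17.8405) = 81.86

81.86 dB


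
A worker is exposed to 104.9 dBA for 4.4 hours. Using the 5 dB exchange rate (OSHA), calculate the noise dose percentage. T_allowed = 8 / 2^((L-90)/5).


Given values:
  L = 104.9 dBA, T = 4.4 hours
Formula: T_allowed = 8 / 2^((L - 90) / 5)
Compute exponent: (104.9 - 90) / 5 = 2.98
Compute 2^(2.98) = 7.889862
T_allowed = 8 / 7.889862 = 1.013959 hours
Dose = (T / T_allowed) * 100
Dose = (4.4 / 1.013959) * 100 = 433.94

433.94 %


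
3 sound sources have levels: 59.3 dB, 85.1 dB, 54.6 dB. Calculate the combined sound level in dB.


Formula: L_total = 10 * log10( sum(10^(Li/10)) )
  Source 1: 10^(59.3/10) = 851138.0382
  Source 2: 10^(85.1/10) = 323593656.9296
  Source 3: 10^(54.6/10) = 288403.1503
Sum of linear values = 324733198.1181
L_total = 10 * log10(324733198.1181) = 85.12

85.12 dB


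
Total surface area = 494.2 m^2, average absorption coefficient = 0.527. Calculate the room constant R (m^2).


Given values:
  S = 494.2 m^2, alpha = 0.527
Formula: R = S * alpha / (1 - alpha)
Numerator: 494.2 * 0.527 = 260.4434
Denominator: 1 - 0.527 = 0.473
R = 260.4434 / 0.473 = 550.62

550.62 m^2


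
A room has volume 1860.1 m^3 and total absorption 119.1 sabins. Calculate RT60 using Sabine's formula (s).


Given values:
  V = 1860.1 m^3
  A = 119.1 sabins
Formula: RT60 = 0.161 * V / A
Numerator: 0.161 * 1860.1 = 299.4761
RT60 = 299.4761 / 119.1 = 2.514

2.514 s


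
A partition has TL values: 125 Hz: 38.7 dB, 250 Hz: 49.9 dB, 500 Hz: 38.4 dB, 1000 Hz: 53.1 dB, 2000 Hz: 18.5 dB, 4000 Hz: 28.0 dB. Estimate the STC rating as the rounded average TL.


Given TL values at each frequency:
  125 Hz: 38.7 dB
  250 Hz: 49.9 dB
  500 Hz: 38.4 dB
  1000 Hz: 53.1 dB
  2000 Hz: 18.5 dB
  4000 Hz: 28.0 dB
Formula: STC ~ round(average of TL values)
Sum = 38.7 + 49.9 + 38.4 + 53.1 + 18.5 + 28.0 = 226.6
Average = 226.6 / 6 = 37.77
Rounded: 38

38


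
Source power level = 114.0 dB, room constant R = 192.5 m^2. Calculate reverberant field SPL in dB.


Given values:
  Lw = 114.0 dB, R = 192.5 m^2
Formula: SPL = Lw + 10 * log10(4 / R)
Compute 4 / R = 4 / 192.5 = 0.020779
Compute 10 * log10(0.020779) = -16.8238
SPL = 114.0 + (-16.8238) = 97.18

97.18 dB


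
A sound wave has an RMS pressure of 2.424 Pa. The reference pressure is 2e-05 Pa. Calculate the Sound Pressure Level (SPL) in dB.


Given values:
  p = 2.424 Pa
  p_ref = 2e-05 Pa
Formula: SPL = 20 * log10(p / p_ref)
Compute ratio: p / p_ref = 2.424 / 2e-05 = 121200
Compute log10: log10(121200) = 5.083503
Multiply: SPL = 20 * 5.083503 = 101.67

101.67 dB


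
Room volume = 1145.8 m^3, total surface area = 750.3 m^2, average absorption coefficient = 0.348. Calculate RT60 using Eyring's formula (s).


Given values:
  V = 1145.8 m^3, S = 750.3 m^2, alpha = 0.348
Formula: RT60 = 0.161 * V / (-S * ln(1 - alpha))
Compute ln(1 - 0.348) = ln(0.652) = -0.427711
Denominator: -750.3 * -0.427711 = 320.9116
Numerator: 0.161 * 1145.8 = 184.4738
RT60 = 184.4738 / 320.9116 = 0.575

0.575 s


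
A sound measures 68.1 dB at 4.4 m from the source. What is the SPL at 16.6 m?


Given values:
  SPL1 = 68.1 dB, r1 = 4.4 m, r2 = 16.6 m
Formula: SPL2 = SPL1 - 20 * log10(r2 / r1)
Compute ratio: r2 / r1 = 16.6 / 4.4 = 3.7727
Compute log10: log10(3.7727) = 0.576652
Compute drop: 20 * 0.576652 = 11.533
SPL2 = 68.1 - 11.533 = 56.57

56.57 dB


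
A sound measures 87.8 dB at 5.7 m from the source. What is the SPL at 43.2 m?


Given values:
  SPL1 = 87.8 dB, r1 = 5.7 m, r2 = 43.2 m
Formula: SPL2 = SPL1 - 20 * log10(r2 / r1)
Compute ratio: r2 / r1 = 43.2 / 5.7 = 7.5789
Compute log10: log10(7.5789) = 0.879606
Compute drop: 20 * 0.879606 = 17.5921
SPL2 = 87.8 - 17.5921 = 70.21

70.21 dB


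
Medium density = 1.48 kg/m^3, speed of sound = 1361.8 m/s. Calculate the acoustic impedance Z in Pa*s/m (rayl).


Given values:
  rho = 1.48 kg/m^3
  c = 1361.8 m/s
Formula: Z = rho * c
Z = 1.48 * 1361.8
Z = 2015.46

2015.46 rayl


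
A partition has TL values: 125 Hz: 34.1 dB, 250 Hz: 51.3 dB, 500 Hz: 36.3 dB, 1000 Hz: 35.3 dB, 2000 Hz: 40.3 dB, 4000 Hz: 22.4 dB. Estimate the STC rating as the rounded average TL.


Given TL values at each frequency:
  125 Hz: 34.1 dB
  250 Hz: 51.3 dB
  500 Hz: 36.3 dB
  1000 Hz: 35.3 dB
  2000 Hz: 40.3 dB
  4000 Hz: 22.4 dB
Formula: STC ~ round(average of TL values)
Sum = 34.1 + 51.3 + 36.3 + 35.3 + 40.3 + 22.4 = 219.7
Average = 219.7 / 6 = 36.62
Rounded: 37

37


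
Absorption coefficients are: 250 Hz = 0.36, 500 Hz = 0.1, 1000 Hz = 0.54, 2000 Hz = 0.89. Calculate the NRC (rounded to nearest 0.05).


Given values:
  a_250 = 0.36, a_500 = 0.1
  a_1000 = 0.54, a_2000 = 0.89
Formula: NRC = (a250 + a500 + a1000 + a2000) / 4
Sum = 0.36 + 0.1 + 0.54 + 0.89 = 1.89
NRC = 1.89 / 4 = 0.4725
Rounded to nearest 0.05: 0.45

0.45


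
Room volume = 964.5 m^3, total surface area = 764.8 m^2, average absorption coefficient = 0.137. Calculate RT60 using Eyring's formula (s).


Given values:
  V = 964.5 m^3, S = 764.8 m^2, alpha = 0.137
Formula: RT60 = 0.161 * V / (-S * ln(1 - alpha))
Compute ln(1 - 0.137) = ln(0.863) = -0.147341
Denominator: -764.8 * -0.147341 = 112.6864
Numerator: 0.161 * 964.5 = 155.2845
RT60 = 155.2845 / 112.6864 = 1.378

1.378 s


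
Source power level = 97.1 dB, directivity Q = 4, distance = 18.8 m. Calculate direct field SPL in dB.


Given values:
  Lw = 97.1 dB, Q = 4, r = 18.8 m
Formula: SPL = Lw + 10 * log10(Q / (4 * pi * r^2))
Compute 4 * pi * r^2 = 4 * pi * 18.8^2 = 4441.458
Compute Q / denom = 4 / 4441.458 = 0.00090061
Compute 10 * log10(0.00090061) = -30.4546
SPL = 97.1 + (-30.4546) = 66.65

66.65 dB


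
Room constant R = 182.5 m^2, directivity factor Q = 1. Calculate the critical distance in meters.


Given values:
  R = 182.5 m^2, Q = 1
Formula: d_c = 0.141 * sqrt(Q * R)
Compute Q * R = 1 * 182.5 = 182.5
Compute sqrt(182.5) = 13.5093
d_c = 0.141 * 13.5093 = 1.905

1.905 m


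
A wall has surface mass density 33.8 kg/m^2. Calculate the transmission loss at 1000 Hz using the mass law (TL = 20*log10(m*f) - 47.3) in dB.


Given values:
  m = 33.8 kg/m^2, f = 1000 Hz
Formula: TL = 20 * log10(m * f) - 47.3
Compute m * f = 33.8 * 1000 = 33800.0
Compute log10(33800.0) = 4.528917
Compute 20 * 4.528917 = 90.5783
TL = 90.5783 - 47.3 = 43.28

43.28 dB


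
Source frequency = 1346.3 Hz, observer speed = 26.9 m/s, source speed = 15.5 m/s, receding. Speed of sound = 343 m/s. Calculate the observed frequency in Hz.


Given values:
  f_s = 1346.3 Hz, v_o = 26.9 m/s, v_s = 15.5 m/s
  Direction: receding
Formula: f_o = f_s * (c - v_o) / (c + v_s)
Numerator: c - v_o = 343 - 26.9 = 316.1
Denominator: c + v_s = 343 + 15.5 = 358.5
f_o = 1346.3 * 316.1 / 358.5 = 1187.07

1187.07 Hz


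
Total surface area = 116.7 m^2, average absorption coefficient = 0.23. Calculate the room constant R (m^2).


Given values:
  S = 116.7 m^2, alpha = 0.23
Formula: R = S * alpha / (1 - alpha)
Numerator: 116.7 * 0.23 = 26.841
Denominator: 1 - 0.23 = 0.77
R = 26.841 / 0.77 = 34.86

34.86 m^2


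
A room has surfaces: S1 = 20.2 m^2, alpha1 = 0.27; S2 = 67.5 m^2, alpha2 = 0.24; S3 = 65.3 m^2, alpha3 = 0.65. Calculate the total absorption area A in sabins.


Given surfaces:
  Surface 1: 20.2 * 0.27 = 5.454
  Surface 2: 67.5 * 0.24 = 16.2
  Surface 3: 65.3 * 0.65 = 42.445
Formula: A = sum(Si * alpha_i)
A = 5.454 + 16.2 + 42.445
A = 64.1

64.1 sabins


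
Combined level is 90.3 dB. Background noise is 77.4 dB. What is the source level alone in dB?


Given values:
  L_total = 90.3 dB, L_bg = 77.4 dB
Formula: L_source = 10 * log10(10^(L_total/10) - 10^(L_bg/10))
Convert to linear:
  10^(90.3/10) = 1071519305.2376
  10^(77.4/10) = 54954087.3858
Difference: 1071519305.2376 - 54954087.3858 = 1016565217.8518
L_source = 10 * log10(1016565217.8518) = 90.07

90.07 dB


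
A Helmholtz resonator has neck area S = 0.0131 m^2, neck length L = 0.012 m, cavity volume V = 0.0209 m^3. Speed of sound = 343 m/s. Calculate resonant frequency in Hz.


Given values:
  S = 0.0131 m^2, L = 0.012 m, V = 0.0209 m^3, c = 343 m/s
Formula: f = (c / (2*pi)) * sqrt(S / (V * L))
Compute V * L = 0.0209 * 0.012 = 0.0002508
Compute S / (V * L) = 0.0131 / 0.0002508 = 52.2329
Compute sqrt(52.2329) = 7.227233
Compute c / (2*pi) = 343 / 6.283185 = 54.590148
f = 54.590148 * 7.227233 = 394.54

394.54 Hz


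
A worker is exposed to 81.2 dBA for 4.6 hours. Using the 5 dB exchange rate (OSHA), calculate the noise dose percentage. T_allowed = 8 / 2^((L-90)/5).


Given values:
  L = 81.2 dBA, T = 4.6 hours
Formula: T_allowed = 8 / 2^((L - 90) / 5)
Compute exponent: (81.2 - 90) / 5 = -1.76
Compute 2^(-1.76) = 0.295248
T_allowed = 8 / 0.295248 = 27.095865 hours
Dose = (T / T_allowed) * 100
Dose = (4.6 / 27.095865) * 100 = 16.98

16.98 %


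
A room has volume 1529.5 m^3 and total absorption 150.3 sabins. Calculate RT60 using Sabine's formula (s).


Given values:
  V = 1529.5 m^3
  A = 150.3 sabins
Formula: RT60 = 0.161 * V / A
Numerator: 0.161 * 1529.5 = 246.2495
RT60 = 246.2495 / 150.3 = 1.638

1.638 s


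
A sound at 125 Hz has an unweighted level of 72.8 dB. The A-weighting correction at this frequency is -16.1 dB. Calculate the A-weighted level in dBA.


Given values:
  SPL = 72.8 dB
  A-weighting at 125 Hz = -16.1 dB
Formula: L_A = SPL + A_weight
L_A = 72.8 + (-16.1)
L_A = 56.7

56.7 dBA


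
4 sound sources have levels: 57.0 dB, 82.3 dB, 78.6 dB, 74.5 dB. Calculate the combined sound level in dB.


Formula: L_total = 10 * log10( sum(10^(Li/10)) )
  Source 1: 10^(57.0/10) = 501187.2336
  Source 2: 10^(82.3/10) = 169824365.2462
  Source 3: 10^(78.6/10) = 72443596.0075
  Source 4: 10^(74.5/10) = 28183829.3126
Sum of linear values = 270952977.7999
L_total = 10 * log10(270952977.7999) = 84.33

84.33 dB


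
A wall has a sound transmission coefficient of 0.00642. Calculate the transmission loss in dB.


Given values:
  tau = 0.00642
Formula: TL = 10 * log10(1 / tau)
Compute 1 / tau = 1 / 0.00642 = 155.7632
Compute log10(155.7632) = 2.192465
TL = 10 * 2.192465 = 21.92

21.92 dB


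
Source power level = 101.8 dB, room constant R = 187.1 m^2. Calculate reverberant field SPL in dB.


Given values:
  Lw = 101.8 dB, R = 187.1 m^2
Formula: SPL = Lw + 10 * log10(4 / R)
Compute 4 / R = 4 / 187.1 = 0.021379
Compute 10 * log10(0.021379) = -16.7001
SPL = 101.8 + (-16.7001) = 85.1

85.1 dB


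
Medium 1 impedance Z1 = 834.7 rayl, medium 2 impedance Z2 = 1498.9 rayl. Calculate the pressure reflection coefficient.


Given values:
  Z1 = 834.7 rayl, Z2 = 1498.9 rayl
Formula: R = (Z2 - Z1) / (Z2 + Z1)
Numerator: Z2 - Z1 = 1498.9 - 834.7 = 664.2
Denominator: Z2 + Z1 = 1498.9 + 834.7 = 2333.6
R = 664.2 / 2333.6 = 0.2846

0.2846


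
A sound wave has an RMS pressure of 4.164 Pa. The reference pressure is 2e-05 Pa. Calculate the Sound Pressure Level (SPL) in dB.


Given values:
  p = 4.164 Pa
  p_ref = 2e-05 Pa
Formula: SPL = 20 * log10(p / p_ref)
Compute ratio: p / p_ref = 4.164 / 2e-05 = 208200
Compute log10: log10(208200) = 5.318481
Multiply: SPL = 20 * 5.318481 = 106.37

106.37 dB


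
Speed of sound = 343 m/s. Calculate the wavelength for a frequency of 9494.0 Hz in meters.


Given values:
  c = 343 m/s, f = 9494.0 Hz
Formula: lambda = c / f
lambda = 343 / 9494.0
lambda = 0.0361

0.0361 m


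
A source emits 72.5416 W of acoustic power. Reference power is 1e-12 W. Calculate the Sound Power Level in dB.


Given values:
  W = 72.5416 W
  W_ref = 1e-12 W
Formula: SWL = 10 * log10(W / W_ref)
Compute ratio: W / W_ref = 72541600000000
Compute log10: log10(72541600000000) = 13.860587
Multiply: SWL = 10 * 13.860587 = 138.61

138.61 dB


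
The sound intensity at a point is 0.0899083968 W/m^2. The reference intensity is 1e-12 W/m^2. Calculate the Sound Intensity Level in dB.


Given values:
  I = 0.0899083968 W/m^2
  I_ref = 1e-12 W/m^2
Formula: SIL = 10 * log10(I / I_ref)
Compute ratio: I / I_ref = 89908396800
Compute log10: log10(89908396800) = 10.9538
Multiply: SIL = 10 * 10.9538 = 109.54

109.54 dB


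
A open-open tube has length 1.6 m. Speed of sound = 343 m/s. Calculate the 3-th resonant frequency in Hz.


Given values:
  Tube type: open-open, L = 1.6 m, c = 343 m/s, n = 3
Formula: f_n = n * c / (2 * L)
Compute 2 * L = 2 * 1.6 = 3.2
f = 3 * 343 / 3.2
f = 321.56

321.56 Hz


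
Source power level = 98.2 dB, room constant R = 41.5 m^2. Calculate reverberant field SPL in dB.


Given values:
  Lw = 98.2 dB, R = 41.5 m^2
Formula: SPL = Lw + 10 * log10(4 / R)
Compute 4 / R = 4 / 41.5 = 0.096386
Compute 10 * log10(0.096386) = -10.1599
SPL = 98.2 + (-10.1599) = 88.04

88.04 dB


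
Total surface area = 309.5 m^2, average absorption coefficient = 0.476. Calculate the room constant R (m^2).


Given values:
  S = 309.5 m^2, alpha = 0.476
Formula: R = S * alpha / (1 - alpha)
Numerator: 309.5 * 0.476 = 147.322
Denominator: 1 - 0.476 = 0.524
R = 147.322 / 0.524 = 281.15

281.15 m^2


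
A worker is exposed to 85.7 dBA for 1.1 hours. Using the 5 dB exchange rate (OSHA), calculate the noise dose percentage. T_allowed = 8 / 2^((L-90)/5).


Given values:
  L = 85.7 dBA, T = 1.1 hours
Formula: T_allowed = 8 / 2^((L - 90) / 5)
Compute exponent: (85.7 - 90) / 5 = -0.86
Compute 2^(-0.86) = 0.550953
T_allowed = 8 / 0.550953 = 14.520295 hours
Dose = (T / T_allowed) * 100
Dose = (1.1 / 14.520295) * 100 = 7.58

7.58 %


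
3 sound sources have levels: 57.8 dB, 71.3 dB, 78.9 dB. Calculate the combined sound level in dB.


Formula: L_total = 10 * log10( sum(10^(Li/10)) )
  Source 1: 10^(57.8/10) = 602559.5861
  Source 2: 10^(71.3/10) = 13489628.8259
  Source 3: 10^(78.9/10) = 77624711.6629
Sum of linear values = 91716900.0749
L_total = 10 * log10(91716900.0749) = 79.62

79.62 dB


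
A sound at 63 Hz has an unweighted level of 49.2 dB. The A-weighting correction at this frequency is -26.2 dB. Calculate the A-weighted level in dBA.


Given values:
  SPL = 49.2 dB
  A-weighting at 63 Hz = -26.2 dB
Formula: L_A = SPL + A_weight
L_A = 49.2 + (-26.2)
L_A = 23.0

23.0 dBA


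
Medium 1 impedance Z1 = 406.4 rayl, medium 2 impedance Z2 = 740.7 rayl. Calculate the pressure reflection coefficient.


Given values:
  Z1 = 406.4 rayl, Z2 = 740.7 rayl
Formula: R = (Z2 - Z1) / (Z2 + Z1)
Numerator: Z2 - Z1 = 740.7 - 406.4 = 334.3
Denominator: Z2 + Z1 = 740.7 + 406.4 = 1147.1
R = 334.3 / 1147.1 = 0.2914

0.2914


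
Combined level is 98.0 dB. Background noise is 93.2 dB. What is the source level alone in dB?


Given values:
  L_total = 98.0 dB, L_bg = 93.2 dB
Formula: L_source = 10 * log10(10^(L_total/10) - 10^(L_bg/10))
Convert to linear:
  10^(98.0/10) = 6309573444.8019
  10^(93.2/10) = 2089296130.854
Difference: 6309573444.8019 - 2089296130.854 = 4220277313.9479
L_source = 10 * log10(4220277313.9479) = 96.25

96.25 dB


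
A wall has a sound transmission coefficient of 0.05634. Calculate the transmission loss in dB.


Given values:
  tau = 0.05634
Formula: TL = 10 * log10(1 / tau)
Compute 1 / tau = 1 / 0.05634 = 17.7494
Compute log10(17.7494) = 1.249184
TL = 10 * 1.249184 = 12.49

12.49 dB


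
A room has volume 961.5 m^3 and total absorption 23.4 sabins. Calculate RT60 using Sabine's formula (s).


Given values:
  V = 961.5 m^3
  A = 23.4 sabins
Formula: RT60 = 0.161 * V / A
Numerator: 0.161 * 961.5 = 154.8015
RT60 = 154.8015 / 23.4 = 6.615

6.615 s


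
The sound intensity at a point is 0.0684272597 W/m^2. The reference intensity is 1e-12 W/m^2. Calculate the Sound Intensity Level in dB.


Given values:
  I = 0.0684272597 W/m^2
  I_ref = 1e-12 W/m^2
Formula: SIL = 10 * log10(I / I_ref)
Compute ratio: I / I_ref = 68427259700
Compute log10: log10(68427259700) = 10.835229
Multiply: SIL = 10 * 10.835229 = 108.35

108.35 dB


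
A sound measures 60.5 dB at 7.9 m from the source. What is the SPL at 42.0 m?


Given values:
  SPL1 = 60.5 dB, r1 = 7.9 m, r2 = 42.0 m
Formula: SPL2 = SPL1 - 20 * log10(r2 / r1)
Compute ratio: r2 / r1 = 42.0 / 7.9 = 5.3165
Compute log10: log10(5.3165) = 0.725626
Compute drop: 20 * 0.725626 = 14.5125
SPL2 = 60.5 - 14.5125 = 45.99

45.99 dB


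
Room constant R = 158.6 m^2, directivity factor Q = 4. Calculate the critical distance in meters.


Given values:
  R = 158.6 m^2, Q = 4
Formula: d_c = 0.141 * sqrt(Q * R)
Compute Q * R = 4 * 158.6 = 634.4
Compute sqrt(634.4) = 25.1873
d_c = 0.141 * 25.1873 = 3.551

3.551 m


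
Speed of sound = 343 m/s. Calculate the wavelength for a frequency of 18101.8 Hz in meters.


Given values:
  c = 343 m/s, f = 18101.8 Hz
Formula: lambda = c / f
lambda = 343 / 18101.8
lambda = 0.0189

0.0189 m


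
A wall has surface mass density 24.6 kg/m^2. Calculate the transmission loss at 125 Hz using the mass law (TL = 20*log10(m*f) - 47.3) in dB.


Given values:
  m = 24.6 kg/m^2, f = 125 Hz
Formula: TL = 20 * log10(m * f) - 47.3
Compute m * f = 24.6 * 125 = 3075.0
Compute log10(3075.0) = 3.487845
Compute 20 * 3.487845 = 69.7569
TL = 69.7569 - 47.3 = 22.46

22.46 dB


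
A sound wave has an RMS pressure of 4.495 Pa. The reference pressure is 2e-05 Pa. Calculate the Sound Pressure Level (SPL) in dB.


Given values:
  p = 4.495 Pa
  p_ref = 2e-05 Pa
Formula: SPL = 20 * log10(p / p_ref)
Compute ratio: p / p_ref = 4.495 / 2e-05 = 224750
Compute log10: log10(224750) = 5.3517
Multiply: SPL = 20 * 5.3517 = 107.03

107.03 dB


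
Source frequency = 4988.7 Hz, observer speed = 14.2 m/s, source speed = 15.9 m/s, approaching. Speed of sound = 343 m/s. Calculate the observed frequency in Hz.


Given values:
  f_s = 4988.7 Hz, v_o = 14.2 m/s, v_s = 15.9 m/s
  Direction: approaching
Formula: f_o = f_s * (c + v_o) / (c - v_s)
Numerator: c + v_o = 343 + 14.2 = 357.2
Denominator: c - v_s = 343 - 15.9 = 327.1
f_o = 4988.7 * 357.2 / 327.1 = 5447.76

5447.76 Hz


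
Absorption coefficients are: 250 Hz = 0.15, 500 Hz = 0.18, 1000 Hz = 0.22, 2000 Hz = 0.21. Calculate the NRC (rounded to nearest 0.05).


Given values:
  a_250 = 0.15, a_500 = 0.18
  a_1000 = 0.22, a_2000 = 0.21
Formula: NRC = (a250 + a500 + a1000 + a2000) / 4
Sum = 0.15 + 0.18 + 0.22 + 0.21 = 0.76
NRC = 0.76 / 4 = 0.19
Rounded to nearest 0.05: 0.2

0.2


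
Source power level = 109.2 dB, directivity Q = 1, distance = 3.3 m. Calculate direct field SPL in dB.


Given values:
  Lw = 109.2 dB, Q = 1, r = 3.3 m
Formula: SPL = Lw + 10 * log10(Q / (4 * pi * r^2))
Compute 4 * pi * r^2 = 4 * pi * 3.3^2 = 136.8478
Compute Q / denom = 1 / 136.8478 = 0.00730739
Compute 10 * log10(0.00730739) = -21.3624
SPL = 109.2 + (-21.3624) = 87.84

87.84 dB


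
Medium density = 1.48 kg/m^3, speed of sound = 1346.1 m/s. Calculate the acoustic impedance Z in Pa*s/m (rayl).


Given values:
  rho = 1.48 kg/m^3
  c = 1346.1 m/s
Formula: Z = rho * c
Z = 1.48 * 1346.1
Z = 1992.23

1992.23 rayl


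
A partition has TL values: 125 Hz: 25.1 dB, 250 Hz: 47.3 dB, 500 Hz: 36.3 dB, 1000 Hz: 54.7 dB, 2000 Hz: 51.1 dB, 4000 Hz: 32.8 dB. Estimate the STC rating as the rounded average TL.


Given TL values at each frequency:
  125 Hz: 25.1 dB
  250 Hz: 47.3 dB
  500 Hz: 36.3 dB
  1000 Hz: 54.7 dB
  2000 Hz: 51.1 dB
  4000 Hz: 32.8 dB
Formula: STC ~ round(average of TL values)
Sum = 25.1 + 47.3 + 36.3 + 54.7 + 51.1 + 32.8 = 247.3
Average = 247.3 / 6 = 41.22
Rounded: 41

41


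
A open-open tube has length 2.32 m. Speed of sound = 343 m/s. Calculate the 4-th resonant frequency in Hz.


Given values:
  Tube type: open-open, L = 2.32 m, c = 343 m/s, n = 4
Formula: f_n = n * c / (2 * L)
Compute 2 * L = 2 * 2.32 = 4.64
f = 4 * 343 / 4.64
f = 295.69

295.69 Hz


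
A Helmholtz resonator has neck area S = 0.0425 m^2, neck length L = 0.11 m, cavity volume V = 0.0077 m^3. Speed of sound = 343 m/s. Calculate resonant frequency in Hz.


Given values:
  S = 0.0425 m^2, L = 0.11 m, V = 0.0077 m^3, c = 343 m/s
Formula: f = (c / (2*pi)) * sqrt(S / (V * L))
Compute V * L = 0.0077 * 0.11 = 0.000847
Compute S / (V * L) = 0.0425 / 0.000847 = 50.1771
Compute sqrt(50.1771) = 7.08358
Compute c / (2*pi) = 343 / 6.283185 = 54.590148
f = 54.590148 * 7.08358 = 386.69

386.69 Hz


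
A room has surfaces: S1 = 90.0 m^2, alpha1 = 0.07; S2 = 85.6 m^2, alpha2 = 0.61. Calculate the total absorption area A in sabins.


Given surfaces:
  Surface 1: 90.0 * 0.07 = 6.3
  Surface 2: 85.6 * 0.61 = 52.216
Formula: A = sum(Si * alpha_i)
A = 6.3 + 52.216
A = 58.52

58.52 sabins


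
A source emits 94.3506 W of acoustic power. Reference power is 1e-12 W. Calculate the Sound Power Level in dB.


Given values:
  W = 94.3506 W
  W_ref = 1e-12 W
Formula: SWL = 10 * log10(W / W_ref)
Compute ratio: W / W_ref = 94350600000000
Compute log10: log10(94350600000000) = 13.974745
Multiply: SWL = 10 * 13.974745 = 139.75

139.75 dB


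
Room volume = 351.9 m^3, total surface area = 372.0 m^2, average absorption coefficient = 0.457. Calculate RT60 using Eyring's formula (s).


Given values:
  V = 351.9 m^3, S = 372.0 m^2, alpha = 0.457
Formula: RT60 = 0.161 * V / (-S * ln(1 - alpha))
Compute ln(1 - 0.457) = ln(0.543) = -0.610646
Denominator: -372.0 * -0.610646 = 227.1603
Numerator: 0.161 * 351.9 = 56.6559
RT60 = 56.6559 / 227.1603 = 0.249

0.249 s


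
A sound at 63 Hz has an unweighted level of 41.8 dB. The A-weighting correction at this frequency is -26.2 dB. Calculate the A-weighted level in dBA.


Given values:
  SPL = 41.8 dB
  A-weighting at 63 Hz = -26.2 dB
Formula: L_A = SPL + A_weight
L_A = 41.8 + (-26.2)
L_A = 15.6

15.6 dBA


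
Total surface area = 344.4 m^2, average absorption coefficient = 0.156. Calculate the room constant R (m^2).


Given values:
  S = 344.4 m^2, alpha = 0.156
Formula: R = S * alpha / (1 - alpha)
Numerator: 344.4 * 0.156 = 53.7264
Denominator: 1 - 0.156 = 0.844
R = 53.7264 / 0.844 = 63.66

63.66 m^2


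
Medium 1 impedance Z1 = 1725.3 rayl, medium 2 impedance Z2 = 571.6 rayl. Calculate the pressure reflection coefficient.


Given values:
  Z1 = 1725.3 rayl, Z2 = 571.6 rayl
Formula: R = (Z2 - Z1) / (Z2 + Z1)
Numerator: Z2 - Z1 = 571.6 - 1725.3 = -1153.7
Denominator: Z2 + Z1 = 571.6 + 1725.3 = 2296.9
R = -1153.7 / 2296.9 = -0.5023

-0.5023


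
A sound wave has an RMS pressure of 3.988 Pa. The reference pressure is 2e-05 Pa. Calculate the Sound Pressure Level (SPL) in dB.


Given values:
  p = 3.988 Pa
  p_ref = 2e-05 Pa
Formula: SPL = 20 * log10(p / p_ref)
Compute ratio: p / p_ref = 3.988 / 2e-05 = 199400
Compute log10: log10(199400) = 5.299725
Multiply: SPL = 20 * 5.299725 = 105.99

105.99 dB


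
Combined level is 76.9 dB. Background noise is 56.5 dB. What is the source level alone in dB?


Given values:
  L_total = 76.9 dB, L_bg = 56.5 dB
Formula: L_source = 10 * log10(10^(L_total/10) - 10^(L_bg/10))
Convert to linear:
  10^(76.9/10) = 48977881.9368
  10^(56.5/10) = 446683.5922
Difference: 48977881.9368 - 446683.5922 = 48531198.3446
L_source = 10 * log10(48531198.3446) = 76.86

76.86 dB


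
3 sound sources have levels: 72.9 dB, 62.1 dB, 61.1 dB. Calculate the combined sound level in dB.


Formula: L_total = 10 * log10( sum(10^(Li/10)) )
  Source 1: 10^(72.9/10) = 19498445.9976
  Source 2: 10^(62.1/10) = 1621810.0974
  Source 3: 10^(61.1/10) = 1288249.5517
Sum of linear values = 22408505.6467
L_total = 10 * log10(22408505.6467) = 73.5

73.5 dB


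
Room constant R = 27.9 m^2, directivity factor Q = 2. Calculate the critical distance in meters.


Given values:
  R = 27.9 m^2, Q = 2
Formula: d_c = 0.141 * sqrt(Q * R)
Compute Q * R = 2 * 27.9 = 55.8
Compute sqrt(55.8) = 7.4699
d_c = 0.141 * 7.4699 = 1.053

1.053 m


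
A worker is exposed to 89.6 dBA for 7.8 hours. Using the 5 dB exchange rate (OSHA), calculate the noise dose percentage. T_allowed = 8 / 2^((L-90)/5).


Given values:
  L = 89.6 dBA, T = 7.8 hours
Formula: T_allowed = 8 / 2^((L - 90) / 5)
Compute exponent: (89.6 - 90) / 5 = -0.08
Compute 2^(-0.08) = 0.946058
T_allowed = 8 / 0.946058 = 8.456141 hours
Dose = (T / T_allowed) * 100
Dose = (7.8 / 8.456141) * 100 = 92.24

92.24 %


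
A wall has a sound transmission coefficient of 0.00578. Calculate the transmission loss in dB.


Given values:
  tau = 0.00578
Formula: TL = 10 * log10(1 / tau)
Compute 1 / tau = 1 / 0.00578 = 173.0104
Compute log10(173.0104) = 2.238072
TL = 10 * 2.238072 = 22.38

22.38 dB


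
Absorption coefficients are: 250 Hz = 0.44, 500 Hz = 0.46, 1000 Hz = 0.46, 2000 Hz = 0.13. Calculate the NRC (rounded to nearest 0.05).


Given values:
  a_250 = 0.44, a_500 = 0.46
  a_1000 = 0.46, a_2000 = 0.13
Formula: NRC = (a250 + a500 + a1000 + a2000) / 4
Sum = 0.44 + 0.46 + 0.46 + 0.13 = 1.49
NRC = 1.49 / 4 = 0.3725
Rounded to nearest 0.05: 0.35

0.35


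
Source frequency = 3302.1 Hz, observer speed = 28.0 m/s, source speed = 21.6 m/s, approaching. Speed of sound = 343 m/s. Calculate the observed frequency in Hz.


Given values:
  f_s = 3302.1 Hz, v_o = 28.0 m/s, v_s = 21.6 m/s
  Direction: approaching
Formula: f_o = f_s * (c + v_o) / (c - v_s)
Numerator: c + v_o = 343 + 28.0 = 371.0
Denominator: c - v_s = 343 - 21.6 = 321.4
f_o = 3302.1 * 371.0 / 321.4 = 3811.7

3811.7 Hz


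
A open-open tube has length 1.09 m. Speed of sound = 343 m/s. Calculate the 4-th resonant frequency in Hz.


Given values:
  Tube type: open-open, L = 1.09 m, c = 343 m/s, n = 4
Formula: f_n = n * c / (2 * L)
Compute 2 * L = 2 * 1.09 = 2.18
f = 4 * 343 / 2.18
f = 629.36

629.36 Hz


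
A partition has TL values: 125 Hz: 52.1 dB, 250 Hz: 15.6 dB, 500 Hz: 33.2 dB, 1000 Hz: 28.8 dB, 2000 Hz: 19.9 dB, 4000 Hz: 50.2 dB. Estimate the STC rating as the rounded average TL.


Given TL values at each frequency:
  125 Hz: 52.1 dB
  250 Hz: 15.6 dB
  500 Hz: 33.2 dB
  1000 Hz: 28.8 dB
  2000 Hz: 19.9 dB
  4000 Hz: 50.2 dB
Formula: STC ~ round(average of TL values)
Sum = 52.1 + 15.6 + 33.2 + 28.8 + 19.9 + 50.2 = 199.8
Average = 199.8 / 6 = 33.3
Rounded: 33

33


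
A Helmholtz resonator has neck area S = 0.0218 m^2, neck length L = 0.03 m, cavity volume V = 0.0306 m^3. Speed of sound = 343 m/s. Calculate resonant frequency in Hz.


Given values:
  S = 0.0218 m^2, L = 0.03 m, V = 0.0306 m^3, c = 343 m/s
Formula: f = (c / (2*pi)) * sqrt(S / (V * L))
Compute V * L = 0.0306 * 0.03 = 0.000918
Compute S / (V * L) = 0.0218 / 0.000918 = 23.7473
Compute sqrt(23.7473) = 4.87312
Compute c / (2*pi) = 343 / 6.283185 = 54.590148
f = 54.590148 * 4.87312 = 266.02

266.02 Hz


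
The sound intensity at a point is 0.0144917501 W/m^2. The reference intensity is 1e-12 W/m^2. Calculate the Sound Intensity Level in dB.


Given values:
  I = 0.0144917501 W/m^2
  I_ref = 1e-12 W/m^2
Formula: SIL = 10 * log10(I / I_ref)
Compute ratio: I / I_ref = 14491750100
Compute log10: log10(14491750100) = 10.161121
Multiply: SIL = 10 * 10.161121 = 101.61

101.61 dB


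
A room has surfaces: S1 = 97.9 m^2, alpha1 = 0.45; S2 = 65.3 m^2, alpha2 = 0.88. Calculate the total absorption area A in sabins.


Given surfaces:
  Surface 1: 97.9 * 0.45 = 44.055
  Surface 2: 65.3 * 0.88 = 57.464
Formula: A = sum(Si * alpha_i)
A = 44.055 + 57.464
A = 101.52

101.52 sabins


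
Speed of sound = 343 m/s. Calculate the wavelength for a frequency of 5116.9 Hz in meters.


Given values:
  c = 343 m/s, f = 5116.9 Hz
Formula: lambda = c / f
lambda = 343 / 5116.9
lambda = 0.067

0.067 m


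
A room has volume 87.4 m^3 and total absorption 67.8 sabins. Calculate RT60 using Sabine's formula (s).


Given values:
  V = 87.4 m^3
  A = 67.8 sabins
Formula: RT60 = 0.161 * V / A
Numerator: 0.161 * 87.4 = 14.0714
RT60 = 14.0714 / 67.8 = 0.208

0.208 s


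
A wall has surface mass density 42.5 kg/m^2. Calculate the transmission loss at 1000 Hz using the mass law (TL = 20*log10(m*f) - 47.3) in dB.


Given values:
  m = 42.5 kg/m^2, f = 1000 Hz
Formula: TL = 20 * log10(m * f) - 47.3
Compute m * f = 42.5 * 1000 = 42500.0
Compute log10(42500.0) = 4.628389
Compute 20 * 4.628389 = 92.5678
TL = 92.5678 - 47.3 = 45.27

45.27 dB


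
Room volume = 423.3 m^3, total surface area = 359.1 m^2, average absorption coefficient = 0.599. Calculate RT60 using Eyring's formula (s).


Given values:
  V = 423.3 m^3, S = 359.1 m^2, alpha = 0.599
Formula: RT60 = 0.161 * V / (-S * ln(1 - alpha))
Compute ln(1 - 0.599) = ln(0.401) = -0.913794
Denominator: -359.1 * -0.913794 = 328.1434
Numerator: 0.161 * 423.3 = 68.1513
RT60 = 68.1513 / 328.1434 = 0.208

0.208 s


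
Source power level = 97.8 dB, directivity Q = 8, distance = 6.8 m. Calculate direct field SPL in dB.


Given values:
  Lw = 97.8 dB, Q = 8, r = 6.8 m
Formula: SPL = Lw + 10 * log10(Q / (4 * pi * r^2))
Compute 4 * pi * r^2 = 4 * pi * 6.8^2 = 581.069
Compute Q / denom = 8 / 581.069 = 0.01376773
Compute 10 * log10(0.01376773) = -18.6114
SPL = 97.8 + (-18.6114) = 79.19

79.19 dB


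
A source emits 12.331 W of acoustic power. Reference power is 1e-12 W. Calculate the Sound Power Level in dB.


Given values:
  W = 12.331 W
  W_ref = 1e-12 W
Formula: SWL = 10 * log10(W / W_ref)
Compute ratio: W / W_ref = 12331000000000
Compute log10: log10(12331000000000) = 13.090998
Multiply: SWL = 10 * 13.090998 = 130.91

130.91 dB


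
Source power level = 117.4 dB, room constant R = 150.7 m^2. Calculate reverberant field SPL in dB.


Given values:
  Lw = 117.4 dB, R = 150.7 m^2
Formula: SPL = Lw + 10 * log10(4 / R)
Compute 4 / R = 4 / 150.7 = 0.026543
Compute 10 * log10(0.026543) = -15.7605
SPL = 117.4 + (-15.7605) = 101.64

101.64 dB


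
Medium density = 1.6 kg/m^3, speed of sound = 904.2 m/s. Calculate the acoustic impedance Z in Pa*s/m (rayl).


Given values:
  rho = 1.6 kg/m^3
  c = 904.2 m/s
Formula: Z = rho * c
Z = 1.6 * 904.2
Z = 1446.72

1446.72 rayl


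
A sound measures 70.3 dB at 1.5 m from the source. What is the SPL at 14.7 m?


Given values:
  SPL1 = 70.3 dB, r1 = 1.5 m, r2 = 14.7 m
Formula: SPL2 = SPL1 - 20 * log10(r2 / r1)
Compute ratio: r2 / r1 = 14.7 / 1.5 = 9.8
Compute log10: log10(9.8) = 0.991226
Compute drop: 20 * 0.991226 = 19.8245
SPL2 = 70.3 - 19.8245 = 50.48

50.48 dB


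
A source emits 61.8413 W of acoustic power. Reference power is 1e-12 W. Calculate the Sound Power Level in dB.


Given values:
  W = 61.8413 W
  W_ref = 1e-12 W
Formula: SWL = 10 * log10(W / W_ref)
Compute ratio: W / W_ref = 61841300000000
Compute log10: log10(61841300000000) = 13.791279
Multiply: SWL = 10 * 13.791279 = 137.91

137.91 dB


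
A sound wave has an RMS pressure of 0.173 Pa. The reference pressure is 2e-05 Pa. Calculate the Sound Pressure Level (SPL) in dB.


Given values:
  p = 0.173 Pa
  p_ref = 2e-05 Pa
Formula: SPL = 20 * log10(p / p_ref)
Compute ratio: p / p_ref = 0.173 / 2e-05 = 8650
Compute log10: log10(8650) = 3.937016
Multiply: SPL = 20 * 3.937016 = 78.74

78.74 dB


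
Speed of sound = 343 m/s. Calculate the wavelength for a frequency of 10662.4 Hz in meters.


Given values:
  c = 343 m/s, f = 10662.4 Hz
Formula: lambda = c / f
lambda = 343 / 10662.4
lambda = 0.0322

0.0322 m


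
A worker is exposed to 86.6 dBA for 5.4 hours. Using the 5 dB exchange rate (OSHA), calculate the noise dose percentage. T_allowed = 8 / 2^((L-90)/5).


Given values:
  L = 86.6 dBA, T = 5.4 hours
Formula: T_allowed = 8 / 2^((L - 90) / 5)
Compute exponent: (86.6 - 90) / 5 = -0.68
Compute 2^(-0.68) = 0.624165
T_allowed = 8 / 0.624165 = 12.817124 hours
Dose = (T / T_allowed) * 100
Dose = (5.4 / 12.817124) * 100 = 42.13

42.13 %


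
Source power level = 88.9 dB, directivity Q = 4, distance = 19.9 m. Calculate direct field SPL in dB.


Given values:
  Lw = 88.9 dB, Q = 4, r = 19.9 m
Formula: SPL = Lw + 10 * log10(Q / (4 * pi * r^2))
Compute 4 * pi * r^2 = 4 * pi * 19.9^2 = 4976.4084
Compute Q / denom = 4 / 4976.4084 = 0.00080379
Compute 10 * log10(0.00080379) = -30.9486
SPL = 88.9 + (-30.9486) = 57.95

57.95 dB


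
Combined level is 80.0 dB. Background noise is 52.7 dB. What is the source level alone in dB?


Given values:
  L_total = 80.0 dB, L_bg = 52.7 dB
Formula: L_source = 10 * log10(10^(L_total/10) - 10^(L_bg/10))
Convert to linear:
  10^(80.0/10) = 100000000.0
  10^(52.7/10) = 186208.7137
Difference: 100000000.0 - 186208.7137 = 99813791.2863
L_source = 10 * log10(99813791.2863) = 79.99

79.99 dB


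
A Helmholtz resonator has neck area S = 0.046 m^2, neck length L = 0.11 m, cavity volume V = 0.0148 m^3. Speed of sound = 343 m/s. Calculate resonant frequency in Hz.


Given values:
  S = 0.046 m^2, L = 0.11 m, V = 0.0148 m^3, c = 343 m/s
Formula: f = (c / (2*pi)) * sqrt(S / (V * L))
Compute V * L = 0.0148 * 0.11 = 0.001628
Compute S / (V * L) = 0.046 / 0.001628 = 28.2555
Compute sqrt(28.2555) = 5.31559
Compute c / (2*pi) = 343 / 6.283185 = 54.590148
f = 54.590148 * 5.31559 = 290.18

290.18 Hz


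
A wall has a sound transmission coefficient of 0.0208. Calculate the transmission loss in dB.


Given values:
  tau = 0.0208
Formula: TL = 10 * log10(1 / tau)
Compute 1 / tau = 1 / 0.0208 = 48.0769
Compute log10(48.0769) = 1.681936
TL = 10 * 1.681936 = 16.82

16.82 dB


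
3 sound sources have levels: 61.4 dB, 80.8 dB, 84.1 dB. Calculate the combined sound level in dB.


Formula: L_total = 10 * log10( sum(10^(Li/10)) )
  Source 1: 10^(61.4/10) = 1380384.2646
  Source 2: 10^(80.8/10) = 120226443.4617
  Source 3: 10^(84.1/10) = 257039578.2769
Sum of linear values = 378646406.0032
L_total = 10 * log10(378646406.0032) = 85.78

85.78 dB


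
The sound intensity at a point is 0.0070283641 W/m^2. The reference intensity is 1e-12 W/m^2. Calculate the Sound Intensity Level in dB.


Given values:
  I = 0.0070283641 W/m^2
  I_ref = 1e-12 W/m^2
Formula: SIL = 10 * log10(I / I_ref)
Compute ratio: I / I_ref = 7028364100
Compute log10: log10(7028364100) = 9.846854
Multiply: SIL = 10 * 9.846854 = 98.47

98.47 dB


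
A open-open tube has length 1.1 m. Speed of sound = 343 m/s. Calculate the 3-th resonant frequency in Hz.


Given values:
  Tube type: open-open, L = 1.1 m, c = 343 m/s, n = 3
Formula: f_n = n * c / (2 * L)
Compute 2 * L = 2 * 1.1 = 2.2
f = 3 * 343 / 2.2
f = 467.73

467.73 Hz


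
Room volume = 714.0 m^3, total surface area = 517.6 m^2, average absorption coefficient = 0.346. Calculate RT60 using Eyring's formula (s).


Given values:
  V = 714.0 m^3, S = 517.6 m^2, alpha = 0.346
Formula: RT60 = 0.161 * V / (-S * ln(1 - alpha))
Compute ln(1 - 0.346) = ln(0.654) = -0.424648
Denominator: -517.6 * -0.424648 = 219.7978
Numerator: 0.161 * 714.0 = 114.954
RT60 = 114.954 / 219.7978 = 0.523

0.523 s


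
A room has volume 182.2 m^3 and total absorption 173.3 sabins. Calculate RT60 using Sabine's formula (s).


Given values:
  V = 182.2 m^3
  A = 173.3 sabins
Formula: RT60 = 0.161 * V / A
Numerator: 0.161 * 182.2 = 29.3342
RT60 = 29.3342 / 173.3 = 0.169

0.169 s
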